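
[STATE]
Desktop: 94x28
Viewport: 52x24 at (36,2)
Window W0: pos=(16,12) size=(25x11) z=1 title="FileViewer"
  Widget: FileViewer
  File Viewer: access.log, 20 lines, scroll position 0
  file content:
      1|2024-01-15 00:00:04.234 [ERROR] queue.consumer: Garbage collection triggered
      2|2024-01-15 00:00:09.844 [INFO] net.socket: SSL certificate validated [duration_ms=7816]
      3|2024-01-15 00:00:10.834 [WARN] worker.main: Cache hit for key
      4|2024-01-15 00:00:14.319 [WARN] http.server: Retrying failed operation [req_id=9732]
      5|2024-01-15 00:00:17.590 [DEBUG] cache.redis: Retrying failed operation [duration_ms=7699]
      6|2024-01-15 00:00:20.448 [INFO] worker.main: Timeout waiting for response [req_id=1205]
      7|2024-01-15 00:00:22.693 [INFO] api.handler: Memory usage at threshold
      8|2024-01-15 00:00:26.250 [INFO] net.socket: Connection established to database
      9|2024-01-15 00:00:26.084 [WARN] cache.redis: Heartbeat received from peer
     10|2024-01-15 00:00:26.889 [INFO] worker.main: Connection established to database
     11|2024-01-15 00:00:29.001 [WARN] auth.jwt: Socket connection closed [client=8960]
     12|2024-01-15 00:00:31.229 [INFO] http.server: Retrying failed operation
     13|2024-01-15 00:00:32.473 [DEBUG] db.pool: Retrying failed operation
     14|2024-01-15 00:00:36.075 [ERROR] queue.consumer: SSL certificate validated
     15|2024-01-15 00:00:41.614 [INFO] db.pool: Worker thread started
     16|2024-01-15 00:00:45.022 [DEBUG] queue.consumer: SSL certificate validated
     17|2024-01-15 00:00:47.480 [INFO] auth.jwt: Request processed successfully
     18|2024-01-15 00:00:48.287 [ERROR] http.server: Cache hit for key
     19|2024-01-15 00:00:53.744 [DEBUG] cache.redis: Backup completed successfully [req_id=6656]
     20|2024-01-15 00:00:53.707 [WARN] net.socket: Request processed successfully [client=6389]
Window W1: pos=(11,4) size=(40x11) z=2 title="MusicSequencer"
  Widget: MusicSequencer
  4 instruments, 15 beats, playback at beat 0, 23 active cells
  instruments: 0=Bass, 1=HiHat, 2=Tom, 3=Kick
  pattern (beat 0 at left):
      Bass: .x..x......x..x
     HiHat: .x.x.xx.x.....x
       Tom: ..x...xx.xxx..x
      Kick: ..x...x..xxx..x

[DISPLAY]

                                                    
                                                    
━━━━━━━━━━━━━━┓                                     
              ┃                                     
──────────────┨                                     
              ┃                                     
              ┃                                     
              ┃                                     
              ┃                                     
              ┃                                     
              ┃                                     
              ┃                                     
━━━━━━━━━━━━━━┛                                     
.23▲┃                                               
.84█┃                                               
.83░┃                                               
.31░┃                                               
.59░┃                                               
.44░┃                                               
.69▼┃                                               
━━━━┛                                               
                                                    
                                                    
                                                    


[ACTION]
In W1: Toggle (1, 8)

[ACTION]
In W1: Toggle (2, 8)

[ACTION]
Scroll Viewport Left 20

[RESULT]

                                                    
                                                    
━━━━━━━━━━━━━━━━━━━━━━━━━━━━━━━━━━┓                 
icSequencer                       ┃                 
──────────────────────────────────┨                 
  ▼12345678901234                 ┃                 
ss·█··█······█··█                 ┃                 
at·█·█·██·······█                 ┃                 
om··█···██████··█                 ┃                 
ck··█···█··███··█                 ┃                 
                                  ┃                 
                                  ┃                 
━━━━━━━━━━━━━━━━━━━━━━━━━━━━━━━━━━┛                 
┃2024-01-15 00:00:04.23▲┃                           
┃2024-01-15 00:00:09.84█┃                           
┃2024-01-15 00:00:10.83░┃                           
┃2024-01-15 00:00:14.31░┃                           
┃2024-01-15 00:00:17.59░┃                           
┃2024-01-15 00:00:20.44░┃                           
┃2024-01-15 00:00:22.69▼┃                           
┗━━━━━━━━━━━━━━━━━━━━━━━┛                           
                                                    
                                                    
                                                    


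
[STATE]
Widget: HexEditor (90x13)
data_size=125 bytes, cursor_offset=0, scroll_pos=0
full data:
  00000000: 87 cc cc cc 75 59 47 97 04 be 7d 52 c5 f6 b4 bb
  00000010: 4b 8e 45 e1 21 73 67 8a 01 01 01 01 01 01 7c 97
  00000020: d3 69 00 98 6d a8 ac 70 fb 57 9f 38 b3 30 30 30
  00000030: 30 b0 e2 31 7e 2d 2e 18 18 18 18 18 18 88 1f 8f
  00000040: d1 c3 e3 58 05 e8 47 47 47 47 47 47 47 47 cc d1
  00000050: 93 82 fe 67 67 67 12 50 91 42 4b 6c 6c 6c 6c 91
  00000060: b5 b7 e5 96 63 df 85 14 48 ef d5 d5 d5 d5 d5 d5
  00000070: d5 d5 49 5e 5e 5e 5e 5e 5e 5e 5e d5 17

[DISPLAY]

00000000  87 cc cc cc 75 59 47 97  04 be 7d 52 c5 f6 b4 bb  |....uYG...}R....|            
00000010  4b 8e 45 e1 21 73 67 8a  01 01 01 01 01 01 7c 97  |K.E.!sg.......|.|            
00000020  d3 69 00 98 6d a8 ac 70  fb 57 9f 38 b3 30 30 30  |.i..m..p.W.8.000|            
00000030  30 b0 e2 31 7e 2d 2e 18  18 18 18 18 18 88 1f 8f  |0..1~-..........|            
00000040  d1 c3 e3 58 05 e8 47 47  47 47 47 47 47 47 cc d1  |...X..GGGGGGGG..|            
00000050  93 82 fe 67 67 67 12 50  91 42 4b 6c 6c 6c 6c 91  |...ggg.P.BKllll.|            
00000060  b5 b7 e5 96 63 df 85 14  48 ef d5 d5 d5 d5 d5 d5  |....c...H.......|            
00000070  d5 d5 49 5e 5e 5e 5e 5e  5e 5e 5e d5 17           |..I^^^^^^^^..   |            
                                                                                          
                                                                                          
                                                                                          
                                                                                          
                                                                                          


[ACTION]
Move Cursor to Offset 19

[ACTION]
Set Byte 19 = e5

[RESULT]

00000000  87 cc cc cc 75 59 47 97  04 be 7d 52 c5 f6 b4 bb  |....uYG...}R....|            
00000010  4b 8e 45 E5 21 73 67 8a  01 01 01 01 01 01 7c 97  |K.E.!sg.......|.|            
00000020  d3 69 00 98 6d a8 ac 70  fb 57 9f 38 b3 30 30 30  |.i..m..p.W.8.000|            
00000030  30 b0 e2 31 7e 2d 2e 18  18 18 18 18 18 88 1f 8f  |0..1~-..........|            
00000040  d1 c3 e3 58 05 e8 47 47  47 47 47 47 47 47 cc d1  |...X..GGGGGGGG..|            
00000050  93 82 fe 67 67 67 12 50  91 42 4b 6c 6c 6c 6c 91  |...ggg.P.BKllll.|            
00000060  b5 b7 e5 96 63 df 85 14  48 ef d5 d5 d5 d5 d5 d5  |....c...H.......|            
00000070  d5 d5 49 5e 5e 5e 5e 5e  5e 5e 5e d5 17           |..I^^^^^^^^..   |            
                                                                                          
                                                                                          
                                                                                          
                                                                                          
                                                                                          


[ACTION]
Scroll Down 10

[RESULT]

00000070  d5 d5 49 5e 5e 5e 5e 5e  5e 5e 5e d5 17           |..I^^^^^^^^..   |            
                                                                                          
                                                                                          
                                                                                          
                                                                                          
                                                                                          
                                                                                          
                                                                                          
                                                                                          
                                                                                          
                                                                                          
                                                                                          
                                                                                          


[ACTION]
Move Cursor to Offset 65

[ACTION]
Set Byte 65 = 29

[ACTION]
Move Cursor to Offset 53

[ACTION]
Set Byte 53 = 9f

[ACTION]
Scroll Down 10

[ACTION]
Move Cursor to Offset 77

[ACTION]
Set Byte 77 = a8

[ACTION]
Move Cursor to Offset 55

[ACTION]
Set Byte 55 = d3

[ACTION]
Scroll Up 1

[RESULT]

00000060  b5 b7 e5 96 63 df 85 14  48 ef d5 d5 d5 d5 d5 d5  |....c...H.......|            
00000070  d5 d5 49 5e 5e 5e 5e 5e  5e 5e 5e d5 17           |..I^^^^^^^^..   |            
                                                                                          
                                                                                          
                                                                                          
                                                                                          
                                                                                          
                                                                                          
                                                                                          
                                                                                          
                                                                                          
                                                                                          
                                                                                          


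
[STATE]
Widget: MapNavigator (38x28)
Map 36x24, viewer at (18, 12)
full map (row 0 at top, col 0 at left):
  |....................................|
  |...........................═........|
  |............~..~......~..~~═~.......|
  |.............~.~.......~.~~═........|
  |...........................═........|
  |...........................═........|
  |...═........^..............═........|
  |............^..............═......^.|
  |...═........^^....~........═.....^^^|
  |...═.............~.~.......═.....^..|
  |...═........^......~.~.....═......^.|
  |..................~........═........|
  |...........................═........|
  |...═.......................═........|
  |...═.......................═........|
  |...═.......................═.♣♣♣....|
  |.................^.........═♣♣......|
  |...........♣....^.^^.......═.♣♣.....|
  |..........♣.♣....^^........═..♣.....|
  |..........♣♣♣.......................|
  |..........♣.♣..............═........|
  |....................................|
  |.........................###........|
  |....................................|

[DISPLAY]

                                      
                                      
 .................................... 
 ...........................═........ 
 ............~..~......~..~~═~....... 
 .............~.~.......~.~~═........ 
 ...........................═........ 
 ...........................═........ 
 ...═........^..............═........ 
 ............^..............═......^. 
 ...═........^^....~........═.....^^^ 
 ...═.............~.~.......═.....^.. 
 ...═........^......~.~.....═......^. 
 ..................~........═........ 
 ..................@........═........ 
 ...═.......................═........ 
 ...═.......................═........ 
 ...═.......................═.♣♣♣.... 
 .................^.........═♣♣...... 
 ...........♣....^.^^.......═.♣♣..... 
 ..........♣.♣....^^........═..♣..... 
 ..........♣♣♣....................... 
 ..........♣.♣..............═........ 
 .................................... 
 .........................###........ 
 .................................... 
                                      
                                      


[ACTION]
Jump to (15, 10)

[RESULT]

                                      
                                      
                                      
                                      
    ..................................
    ...........................═......
    ............~..~......~..~~═~.....
    .............~.~.......~.~~═......
    ...........................═......
    ...........................═......
    ...═........^..............═......
    ............^..............═......
    ...═........^^....~........═.....^
    ...═.............~.~.......═.....^
    ...═........^..@...~.~.....═......
    ..................~........═......
    ...........................═......
    ...═.......................═......
    ...═.......................═......
    ...═.......................═.♣♣♣..
    .................^.........═♣♣....
    ...........♣....^.^^.......═.♣♣...
    ..........♣.♣....^^........═..♣...
    ..........♣♣♣.....................
    ..........♣.♣..............═......
    ..................................
    .........................###......
    ..................................


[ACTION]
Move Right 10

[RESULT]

                                      
                                      
                                      
                                      
..............................        
.....................═........        
......~..~......~..~~═~.......        
.......~.~.......~.~~═........        
.....................═........        
.....................═........        
......^..............═........        
......^..............═......^.        
......^^....~........═.....^^^        
...........~.~.......═.....^..        
......^......~.~...@.═......^.        
............~........═........        
.....................═........        
.....................═........        
.....................═........        
.....................═.♣♣♣....        
...........^.........═♣♣......        
.....♣....^.^^.......═.♣♣.....        
....♣.♣....^^........═..♣.....        
....♣♣♣.......................        
....♣.♣..............═........        
..............................        
...................###........        
..............................        


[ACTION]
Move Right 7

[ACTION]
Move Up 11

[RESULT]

                                      
                                      
                                      
                                      
                                      
                                      
                                      
                                      
                                      
                                      
                                      
                                      
                                      
                                      
...................@...               
..............═........               
..~......~..~~═~.......               
~.~.......~.~~═........               
..............═........               
..............═........               
..............═........               
..............═......^.               
^....~........═.....^^^               
....~.~.......═.....^..               
......~.~.....═......^.               
.....~........═........               
..............═........               
..............═........               


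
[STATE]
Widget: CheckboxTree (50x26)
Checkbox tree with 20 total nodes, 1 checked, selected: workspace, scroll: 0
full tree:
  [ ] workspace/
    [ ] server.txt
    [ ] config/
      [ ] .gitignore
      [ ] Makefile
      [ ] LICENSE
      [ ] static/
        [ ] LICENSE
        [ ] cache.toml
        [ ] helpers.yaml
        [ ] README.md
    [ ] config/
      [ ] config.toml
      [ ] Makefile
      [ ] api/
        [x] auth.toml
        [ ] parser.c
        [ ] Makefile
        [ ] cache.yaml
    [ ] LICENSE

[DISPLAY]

>[-] workspace/                                   
   [ ] server.txt                                 
   [ ] config/                                    
     [ ] .gitignore                               
     [ ] Makefile                                 
     [ ] LICENSE                                  
     [ ] static/                                  
       [ ] LICENSE                                
       [ ] cache.toml                             
       [ ] helpers.yaml                           
       [ ] README.md                              
   [-] config/                                    
     [ ] config.toml                              
     [ ] Makefile                                 
     [-] api/                                     
       [x] auth.toml                              
       [ ] parser.c                               
       [ ] Makefile                               
       [ ] cache.yaml                             
   [ ] LICENSE                                    
                                                  
                                                  
                                                  
                                                  
                                                  
                                                  


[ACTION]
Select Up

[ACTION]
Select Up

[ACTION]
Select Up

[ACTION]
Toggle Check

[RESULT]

>[x] workspace/                                   
   [x] server.txt                                 
   [x] config/                                    
     [x] .gitignore                               
     [x] Makefile                                 
     [x] LICENSE                                  
     [x] static/                                  
       [x] LICENSE                                
       [x] cache.toml                             
       [x] helpers.yaml                           
       [x] README.md                              
   [x] config/                                    
     [x] config.toml                              
     [x] Makefile                                 
     [x] api/                                     
       [x] auth.toml                              
       [x] parser.c                               
       [x] Makefile                               
       [x] cache.yaml                             
   [x] LICENSE                                    
                                                  
                                                  
                                                  
                                                  
                                                  
                                                  


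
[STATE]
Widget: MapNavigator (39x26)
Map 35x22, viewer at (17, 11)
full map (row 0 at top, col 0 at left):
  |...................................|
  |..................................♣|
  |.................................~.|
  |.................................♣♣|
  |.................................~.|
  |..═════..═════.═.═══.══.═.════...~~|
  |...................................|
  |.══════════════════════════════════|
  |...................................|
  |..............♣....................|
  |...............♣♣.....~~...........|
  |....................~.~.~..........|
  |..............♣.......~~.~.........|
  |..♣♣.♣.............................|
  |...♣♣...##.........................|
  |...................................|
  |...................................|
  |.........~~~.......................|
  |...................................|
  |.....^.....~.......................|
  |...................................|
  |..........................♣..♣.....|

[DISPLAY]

                                       
                                       
  ...................................  
  ..................................♣  
  .................................~.  
  .................................♣♣  
  .................................~.  
  ..═════..═════.═.═══.══.═.════...~~  
  ...................................  
  .══════════════════════════════════  
  ...................................  
  ..............♣....................  
  ...............♣♣.....~~...........  
  .................@..~.~.~..........  
  ..............♣.......~~.~.........  
  ..♣♣.♣.............................  
  ...♣♣...##.........................  
  ...................................  
  ...................................  
  .........~~~.......................  
  ...................................  
  .....^.....~.......................  
  ...................................  
  ..........................♣..♣.....  
                                       
                                       


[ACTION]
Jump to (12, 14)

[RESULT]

       ................................
       ................................
       ................................
       ................................
       ..═════..═════.═.═══.══.═.════..
       ................................
       .═══════════════════════════════
       ................................
       ..............♣.................
       ...............♣♣.....~~........
       ....................~.~.~.......
       ..............♣.......~~.~......
       ..♣♣.♣..........................
       ...♣♣...##..@...................
       ................................
       ................................
       .........~~~....................
       ................................
       .....^.....~....................
       ................................
       ..........................♣..♣..
                                       
                                       
                                       
                                       
                                       


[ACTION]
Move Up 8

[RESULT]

                                       
                                       
                                       
                                       
                                       
                                       
                                       
       ................................
       ................................
       ................................
       ................................
       ................................
       ..═════..═════.═.═══.══.═.════..
       ............@...................
       .═══════════════════════════════
       ................................
       ..............♣.................
       ...............♣♣.....~~........
       ....................~.~.~.......
       ..............♣.......~~.~......
       ..♣♣.♣..........................
       ...♣♣...##......................
       ................................
       ................................
       .........~~~....................
       ................................


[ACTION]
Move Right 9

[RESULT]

                                       
                                       
                                       
                                       
                                       
                                       
                                       
.................................      
................................♣      
...............................~.      
...............................♣♣      
...............................~.      
═════..═════.═.═══.══.═.════...~~      
...................@.............      
═════════════════════════════════      
.................................      
............♣....................      
.............♣♣.....~~...........      
..................~.~.~..........      
............♣.......~~.~.........      
♣♣.♣.............................      
.♣♣...##.........................      
.................................      
.................................      
.......~~~.......................      
.................................      


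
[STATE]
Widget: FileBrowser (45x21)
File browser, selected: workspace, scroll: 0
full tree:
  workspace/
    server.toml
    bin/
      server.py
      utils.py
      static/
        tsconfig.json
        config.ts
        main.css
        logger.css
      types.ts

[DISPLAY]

> [-] workspace/                             
    server.toml                              
    [+] bin/                                 
                                             
                                             
                                             
                                             
                                             
                                             
                                             
                                             
                                             
                                             
                                             
                                             
                                             
                                             
                                             
                                             
                                             
                                             


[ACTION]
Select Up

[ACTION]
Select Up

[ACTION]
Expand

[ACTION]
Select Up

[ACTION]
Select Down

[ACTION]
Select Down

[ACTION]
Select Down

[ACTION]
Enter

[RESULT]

  [-] workspace/                             
    server.toml                              
  > [-] bin/                                 
      server.py                              
      utils.py                               
      [+] static/                            
      types.ts                               
                                             
                                             
                                             
                                             
                                             
                                             
                                             
                                             
                                             
                                             
                                             
                                             
                                             
                                             


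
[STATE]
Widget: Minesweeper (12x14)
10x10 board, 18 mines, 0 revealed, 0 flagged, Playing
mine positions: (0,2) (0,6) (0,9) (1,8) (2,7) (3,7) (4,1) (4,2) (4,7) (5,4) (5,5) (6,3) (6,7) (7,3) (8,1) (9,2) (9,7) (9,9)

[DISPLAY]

■■■■■■■■■■  
■■■■■■■■■■  
■■■■■■■■■■  
■■■■■■■■■■  
■■■■■■■■■■  
■■■■■■■■■■  
■■■■■■■■■■  
■■■■■■■■■■  
■■■■■■■■■■  
■■■■■■■■■■  
            
            
            
            


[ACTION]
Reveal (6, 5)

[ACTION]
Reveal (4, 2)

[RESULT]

■■✹■■■✹■■✹  
■■■■■■■■✹■  
■■■■■■■✹■■  
■■■■■■■✹■■  
■✹✹■■■■✹■■  
■■■■✹✹■■■■  
■■■✹■2■✹■■  
■■■✹■■■■■■  
■✹■■■■■■■■  
■■✹■■■■✹■✹  
            
            
            
            


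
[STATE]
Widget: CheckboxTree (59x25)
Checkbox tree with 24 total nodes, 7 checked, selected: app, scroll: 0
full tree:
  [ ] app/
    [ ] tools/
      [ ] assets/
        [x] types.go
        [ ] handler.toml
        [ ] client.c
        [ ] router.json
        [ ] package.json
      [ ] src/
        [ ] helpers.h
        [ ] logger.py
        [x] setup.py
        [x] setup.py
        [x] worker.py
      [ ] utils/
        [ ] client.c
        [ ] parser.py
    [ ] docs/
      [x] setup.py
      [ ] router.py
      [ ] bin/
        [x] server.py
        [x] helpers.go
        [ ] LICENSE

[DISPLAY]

>[-] app/                                                  
   [-] tools/                                              
     [-] assets/                                           
       [x] types.go                                        
       [ ] handler.toml                                    
       [ ] client.c                                        
       [ ] router.json                                     
       [ ] package.json                                    
     [-] src/                                              
       [ ] helpers.h                                       
       [ ] logger.py                                       
       [x] setup.py                                        
       [x] setup.py                                        
       [x] worker.py                                       
     [ ] utils/                                            
       [ ] client.c                                        
       [ ] parser.py                                       
   [-] docs/                                               
     [x] setup.py                                          
     [ ] router.py                                         
     [-] bin/                                              
       [x] server.py                                       
       [x] helpers.go                                      
       [ ] LICENSE                                         
                                                           


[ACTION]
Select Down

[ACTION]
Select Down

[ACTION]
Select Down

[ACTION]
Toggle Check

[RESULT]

 [-] app/                                                  
   [-] tools/                                              
     [ ] assets/                                           
>      [ ] types.go                                        
       [ ] handler.toml                                    
       [ ] client.c                                        
       [ ] router.json                                     
       [ ] package.json                                    
     [-] src/                                              
       [ ] helpers.h                                       
       [ ] logger.py                                       
       [x] setup.py                                        
       [x] setup.py                                        
       [x] worker.py                                       
     [ ] utils/                                            
       [ ] client.c                                        
       [ ] parser.py                                       
   [-] docs/                                               
     [x] setup.py                                          
     [ ] router.py                                         
     [-] bin/                                              
       [x] server.py                                       
       [x] helpers.go                                      
       [ ] LICENSE                                         
                                                           


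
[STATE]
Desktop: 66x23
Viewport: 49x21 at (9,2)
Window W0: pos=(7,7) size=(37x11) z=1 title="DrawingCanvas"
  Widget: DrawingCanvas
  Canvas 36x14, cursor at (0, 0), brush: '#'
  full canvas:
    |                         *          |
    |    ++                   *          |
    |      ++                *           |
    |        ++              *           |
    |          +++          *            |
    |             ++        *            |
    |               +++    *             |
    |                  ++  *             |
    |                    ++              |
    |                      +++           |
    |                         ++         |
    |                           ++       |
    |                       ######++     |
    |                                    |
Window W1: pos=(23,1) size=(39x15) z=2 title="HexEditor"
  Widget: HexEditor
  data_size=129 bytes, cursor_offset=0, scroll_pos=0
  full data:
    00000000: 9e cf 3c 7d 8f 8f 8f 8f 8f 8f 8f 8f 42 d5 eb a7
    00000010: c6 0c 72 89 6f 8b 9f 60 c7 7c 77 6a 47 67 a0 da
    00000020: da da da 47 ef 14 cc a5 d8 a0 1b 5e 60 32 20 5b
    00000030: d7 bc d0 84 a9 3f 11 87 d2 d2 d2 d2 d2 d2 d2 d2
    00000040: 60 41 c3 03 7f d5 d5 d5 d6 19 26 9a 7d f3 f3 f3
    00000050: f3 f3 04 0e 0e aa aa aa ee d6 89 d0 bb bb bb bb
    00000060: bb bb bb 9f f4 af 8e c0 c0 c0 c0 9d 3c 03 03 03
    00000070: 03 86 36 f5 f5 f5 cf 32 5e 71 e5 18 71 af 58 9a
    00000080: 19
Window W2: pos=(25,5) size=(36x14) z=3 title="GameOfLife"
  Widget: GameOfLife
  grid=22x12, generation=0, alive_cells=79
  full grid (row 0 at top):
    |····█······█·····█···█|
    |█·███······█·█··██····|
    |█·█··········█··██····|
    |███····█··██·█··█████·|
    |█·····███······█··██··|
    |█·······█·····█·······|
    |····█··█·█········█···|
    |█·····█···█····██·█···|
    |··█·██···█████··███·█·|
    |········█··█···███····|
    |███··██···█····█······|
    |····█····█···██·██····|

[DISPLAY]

              ┃ HexEditor                        
              ┠──────────────────────────────────
              ┃00000000  9E cf 3c 7d 8f 8f 8f 8f 
              ┃0┏━━━━━━━━━━━━━━━━━━━━━━━━━━━━━━━━
              ┃0┃ GameOfLife                     
━━━━━━━━━━━━━━┃0┠────────────────────────────────
DrawingCanvas ┃0┃Gen: 0                          
──────────────┃0┃█·███······█·█··██····          
              ┃0┃█·█··········█··██····          
   ++         ┃0┃███····█··██·█··█████·          
     ++       ┃0┃█·····███······█··██··          
       ++     ┃ ┃█·······█·····█·······          
         +++  ┃ ┃····█··█·█········█···          
            ++┗━┃█·····█···█····██·█···          
              ++┃··█·██···█████··███·█·          
━━━━━━━━━━━━━━━━┃········█··█···███····          
                ┗━━━━━━━━━━━━━━━━━━━━━━━━━━━━━━━━
                                                 
                                                 
                                                 
                                                 


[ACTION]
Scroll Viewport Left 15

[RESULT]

                       ┃ HexEditor               
                       ┠─────────────────────────
                       ┃00000000  9E cf 3c 7d 8f 
                       ┃0┏━━━━━━━━━━━━━━━━━━━━━━━
                       ┃0┃ GameOfLife            
       ┏━━━━━━━━━━━━━━━┃0┠───────────────────────
       ┃ DrawingCanvas ┃0┃Gen: 0                 
       ┠───────────────┃0┃█·███······█·█··██···· 
       ┃+              ┃0┃█·█··········█··██···· 
       ┃    ++         ┃0┃███····█··██·█··█████· 
       ┃      ++       ┃0┃█·····███······█··██·· 
       ┃        ++     ┃ ┃█·······█·····█······· 
       ┃          +++  ┃ ┃····█··█·█········█··· 
       ┃             ++┗━┃█·····█···█····██·█··· 
       ┃               ++┃··█·██···█████··███·█· 
       ┗━━━━━━━━━━━━━━━━━┃········█··█···███···· 
                         ┗━━━━━━━━━━━━━━━━━━━━━━━
                                                 
                                                 
                                                 
                                                 


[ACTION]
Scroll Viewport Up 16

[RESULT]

                                                 
                       ┏━━━━━━━━━━━━━━━━━━━━━━━━━
                       ┃ HexEditor               
                       ┠─────────────────────────
                       ┃00000000  9E cf 3c 7d 8f 
                       ┃0┏━━━━━━━━━━━━━━━━━━━━━━━
                       ┃0┃ GameOfLife            
       ┏━━━━━━━━━━━━━━━┃0┠───────────────────────
       ┃ DrawingCanvas ┃0┃Gen: 0                 
       ┠───────────────┃0┃█·███······█·█··██···· 
       ┃+              ┃0┃█·█··········█··██···· 
       ┃    ++         ┃0┃███····█··██·█··█████· 
       ┃      ++       ┃0┃█·····███······█··██·· 
       ┃        ++     ┃ ┃█·······█·····█······· 
       ┃          +++  ┃ ┃····█··█·█········█··· 
       ┃             ++┗━┃█·····█···█····██·█··· 
       ┃               ++┃··█·██···█████··███·█· 
       ┗━━━━━━━━━━━━━━━━━┃········█··█···███···· 
                         ┗━━━━━━━━━━━━━━━━━━━━━━━
                                                 
                                                 


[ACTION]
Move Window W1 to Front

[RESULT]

                                                 
                       ┏━━━━━━━━━━━━━━━━━━━━━━━━━
                       ┃ HexEditor               
                       ┠─────────────────────────
                       ┃00000000  9E cf 3c 7d 8f 
                       ┃00000010  c6 0c 72 89 6f 
                       ┃00000020  da da da 47 ef 
       ┏━━━━━━━━━━━━━━━┃00000030  d7 bc d0 84 a9 
       ┃ DrawingCanvas ┃00000040  60 41 c3 03 7f 
       ┠───────────────┃00000050  f3 f3 04 0e 0e 
       ┃+              ┃00000060  bb bb bb 9f f4 
       ┃    ++         ┃00000070  03 86 36 f5 f5 
       ┃      ++       ┃00000080  19             
       ┃        ++     ┃                         
       ┃          +++  ┃                         
       ┃             ++┗━━━━━━━━━━━━━━━━━━━━━━━━━
       ┃               ++┃··█·██···█████··███·█· 
       ┗━━━━━━━━━━━━━━━━━┃········█··█···███···· 
                         ┗━━━━━━━━━━━━━━━━━━━━━━━
                                                 
                                                 
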